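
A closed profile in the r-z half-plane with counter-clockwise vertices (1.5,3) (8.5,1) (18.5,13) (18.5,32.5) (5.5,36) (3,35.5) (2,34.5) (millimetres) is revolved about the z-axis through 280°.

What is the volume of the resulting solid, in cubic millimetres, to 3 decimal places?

Volume = 22829.867 mm³

Profile (r,z), 7 vertices: (1.5,3) (8.5,1) (18.5,13) (18.5,32.5) (5.5,36) (3,35.5) (2,34.5)
edge 0: (1.5,3)→(8.5,1)  cross = 1.5·1 − 8.5·3 = -24.0000; (r_i+r_j)·cross = 10·-24.0000 = -240.0000
edge 1: (8.5,1)→(18.5,13)  cross = 8.5·13 − 18.5·1 = 92.0000; (r_i+r_j)·cross = 27·92.0000 = 2484.0000
edge 2: (18.5,13)→(18.5,32.5)  cross = 18.5·32.5 − 18.5·13 = 360.7500; (r_i+r_j)·cross = 37·360.7500 = 13347.7500
edge 3: (18.5,32.5)→(5.5,36)  cross = 18.5·36 − 5.5·32.5 = 487.2500; (r_i+r_j)·cross = 24·487.2500 = 11694.0000
edge 4: (5.5,36)→(3,35.5)  cross = 5.5·35.5 − 3·36 = 87.2500; (r_i+r_j)·cross = 8.5·87.2500 = 741.6250
edge 5: (3,35.5)→(2,34.5)  cross = 3·34.5 − 2·35.5 = 32.5000; (r_i+r_j)·cross = 5·32.5000 = 162.5000
edge 6: (2,34.5)→(1.5,3)  cross = 2·3 − 1.5·34.5 = -45.7500; (r_i+r_j)·cross = 3.5·-45.7500 = -160.1250
Σcross = 990.0000 → A = |Σcross|/2 = 495.0000 mm²
Σ(r_i+r_j)·cross = 28029.7500 → first moment M = |Σ|/6 = 4671.6250
R_c = M/A = 4671.6250/495.0000 = 9.4376 mm
θ = 280° = 4.886922 rad
V = θ·R_c·A = 4.886922·9.4376·495.0000 = 22829.867 mm³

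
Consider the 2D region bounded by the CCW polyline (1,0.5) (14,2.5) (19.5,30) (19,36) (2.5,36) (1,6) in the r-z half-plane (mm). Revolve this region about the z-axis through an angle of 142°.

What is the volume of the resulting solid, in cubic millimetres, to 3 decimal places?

Profile (r,z), 6 vertices: (1,0.5) (14,2.5) (19.5,30) (19,36) (2.5,36) (1,6)
edge 0: (1,0.5)→(14,2.5)  cross = 1·2.5 − 14·0.5 = -4.5000; (r_i+r_j)·cross = 15·-4.5000 = -67.5000
edge 1: (14,2.5)→(19.5,30)  cross = 14·30 − 19.5·2.5 = 371.2500; (r_i+r_j)·cross = 33.5·371.2500 = 12436.8750
edge 2: (19.5,30)→(19,36)  cross = 19.5·36 − 19·30 = 132.0000; (r_i+r_j)·cross = 38.5·132.0000 = 5082.0000
edge 3: (19,36)→(2.5,36)  cross = 19·36 − 2.5·36 = 594.0000; (r_i+r_j)·cross = 21.5·594.0000 = 12771.0000
edge 4: (2.5,36)→(1,6)  cross = 2.5·6 − 1·36 = -21.0000; (r_i+r_j)·cross = 3.5·-21.0000 = -73.5000
edge 5: (1,6)→(1,0.5)  cross = 1·0.5 − 1·6 = -5.5000; (r_i+r_j)·cross = 2·-5.5000 = -11.0000
Σcross = 1066.2500 → A = |Σcross|/2 = 533.1250 mm²
Σ(r_i+r_j)·cross = 30137.8750 → first moment M = |Σ|/6 = 5022.9792
R_c = M/A = 5022.9792/533.1250 = 9.4218 mm
θ = 142° = 2.478368 rad
V = θ·R_c·A = 2.478368·9.4218·533.1250 = 12448.789 mm³

Volume = 12448.789 mm³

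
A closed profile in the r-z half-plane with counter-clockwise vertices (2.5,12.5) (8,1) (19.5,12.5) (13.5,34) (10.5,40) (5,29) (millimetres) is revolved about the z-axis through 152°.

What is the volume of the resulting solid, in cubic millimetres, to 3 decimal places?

Profile (r,z), 6 vertices: (2.5,12.5) (8,1) (19.5,12.5) (13.5,34) (10.5,40) (5,29)
edge 0: (2.5,12.5)→(8,1)  cross = 2.5·1 − 8·12.5 = -97.5000; (r_i+r_j)·cross = 10.5·-97.5000 = -1023.7500
edge 1: (8,1)→(19.5,12.5)  cross = 8·12.5 − 19.5·1 = 80.5000; (r_i+r_j)·cross = 27.5·80.5000 = 2213.7500
edge 2: (19.5,12.5)→(13.5,34)  cross = 19.5·34 − 13.5·12.5 = 494.2500; (r_i+r_j)·cross = 33·494.2500 = 16310.2500
edge 3: (13.5,34)→(10.5,40)  cross = 13.5·40 − 10.5·34 = 183.0000; (r_i+r_j)·cross = 24·183.0000 = 4392.0000
edge 4: (10.5,40)→(5,29)  cross = 10.5·29 − 5·40 = 104.5000; (r_i+r_j)·cross = 15.5·104.5000 = 1619.7500
edge 5: (5,29)→(2.5,12.5)  cross = 5·12.5 − 2.5·29 = -10.0000; (r_i+r_j)·cross = 7.5·-10.0000 = -75.0000
Σcross = 754.7500 → A = |Σcross|/2 = 377.3750 mm²
Σ(r_i+r_j)·cross = 23437.0000 → first moment M = |Σ|/6 = 3906.1667
R_c = M/A = 3906.1667/377.3750 = 10.3509 mm
θ = 152° = 2.652900 rad
V = θ·R_c·A = 2.652900·10.3509·377.3750 = 10362.671 mm³

Volume = 10362.671 mm³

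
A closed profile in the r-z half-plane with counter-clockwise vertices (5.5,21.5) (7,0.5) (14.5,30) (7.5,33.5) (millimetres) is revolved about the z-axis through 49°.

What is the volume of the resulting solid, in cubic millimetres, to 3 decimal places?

Profile (r,z), 4 vertices: (5.5,21.5) (7,0.5) (14.5,30) (7.5,33.5)
edge 0: (5.5,21.5)→(7,0.5)  cross = 5.5·0.5 − 7·21.5 = -147.7500; (r_i+r_j)·cross = 12.5·-147.7500 = -1846.8750
edge 1: (7,0.5)→(14.5,30)  cross = 7·30 − 14.5·0.5 = 202.7500; (r_i+r_j)·cross = 21.5·202.7500 = 4359.1250
edge 2: (14.5,30)→(7.5,33.5)  cross = 14.5·33.5 − 7.5·30 = 260.7500; (r_i+r_j)·cross = 22·260.7500 = 5736.5000
edge 3: (7.5,33.5)→(5.5,21.5)  cross = 7.5·21.5 − 5.5·33.5 = -23.0000; (r_i+r_j)·cross = 13·-23.0000 = -299.0000
Σcross = 292.7500 → A = |Σcross|/2 = 146.3750 mm²
Σ(r_i+r_j)·cross = 7949.7500 → first moment M = |Σ|/6 = 1324.9583
R_c = M/A = 1324.9583/146.3750 = 9.0518 mm
θ = 49° = 0.855211 rad
V = θ·R_c·A = 0.855211·9.0518·146.3750 = 1133.119 mm³

Volume = 1133.119 mm³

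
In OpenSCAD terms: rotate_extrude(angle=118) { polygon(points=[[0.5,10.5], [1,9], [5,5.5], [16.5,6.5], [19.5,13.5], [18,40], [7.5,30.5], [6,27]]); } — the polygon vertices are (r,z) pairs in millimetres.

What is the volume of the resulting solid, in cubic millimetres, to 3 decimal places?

Profile (r,z), 8 vertices: (0.5,10.5) (1,9) (5,5.5) (16.5,6.5) (19.5,13.5) (18,40) (7.5,30.5) (6,27)
edge 0: (0.5,10.5)→(1,9)  cross = 0.5·9 − 1·10.5 = -6.0000; (r_i+r_j)·cross = 1.5·-6.0000 = -9.0000
edge 1: (1,9)→(5,5.5)  cross = 1·5.5 − 5·9 = -39.5000; (r_i+r_j)·cross = 6·-39.5000 = -237.0000
edge 2: (5,5.5)→(16.5,6.5)  cross = 5·6.5 − 16.5·5.5 = -58.2500; (r_i+r_j)·cross = 21.5·-58.2500 = -1252.3750
edge 3: (16.5,6.5)→(19.5,13.5)  cross = 16.5·13.5 − 19.5·6.5 = 96.0000; (r_i+r_j)·cross = 36·96.0000 = 3456.0000
edge 4: (19.5,13.5)→(18,40)  cross = 19.5·40 − 18·13.5 = 537.0000; (r_i+r_j)·cross = 37.5·537.0000 = 20137.5000
edge 5: (18,40)→(7.5,30.5)  cross = 18·30.5 − 7.5·40 = 249.0000; (r_i+r_j)·cross = 25.5·249.0000 = 6349.5000
edge 6: (7.5,30.5)→(6,27)  cross = 7.5·27 − 6·30.5 = 19.5000; (r_i+r_j)·cross = 13.5·19.5000 = 263.2500
edge 7: (6,27)→(0.5,10.5)  cross = 6·10.5 − 0.5·27 = 49.5000; (r_i+r_j)·cross = 6.5·49.5000 = 321.7500
Σcross = 847.2500 → A = |Σcross|/2 = 423.6250 mm²
Σ(r_i+r_j)·cross = 29029.6250 → first moment M = |Σ|/6 = 4838.2708
R_c = M/A = 4838.2708/423.6250 = 11.4211 mm
θ = 118° = 2.059489 rad
V = θ·R_c·A = 2.059489·11.4211·423.6250 = 9964.363 mm³

Volume = 9964.363 mm³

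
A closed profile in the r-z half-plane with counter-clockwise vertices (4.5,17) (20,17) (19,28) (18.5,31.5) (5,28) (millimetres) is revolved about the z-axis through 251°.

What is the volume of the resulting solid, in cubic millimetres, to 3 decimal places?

Volume = 10140.220 mm³

Profile (r,z), 5 vertices: (4.5,17) (20,17) (19,28) (18.5,31.5) (5,28)
edge 0: (4.5,17)→(20,17)  cross = 4.5·17 − 20·17 = -263.5000; (r_i+r_j)·cross = 24.5·-263.5000 = -6455.7500
edge 1: (20,17)→(19,28)  cross = 20·28 − 19·17 = 237.0000; (r_i+r_j)·cross = 39·237.0000 = 9243.0000
edge 2: (19,28)→(18.5,31.5)  cross = 19·31.5 − 18.5·28 = 80.5000; (r_i+r_j)·cross = 37.5·80.5000 = 3018.7500
edge 3: (18.5,31.5)→(5,28)  cross = 18.5·28 − 5·31.5 = 360.5000; (r_i+r_j)·cross = 23.5·360.5000 = 8471.7500
edge 4: (5,28)→(4.5,17)  cross = 5·17 − 4.5·28 = -41.0000; (r_i+r_j)·cross = 9.5·-41.0000 = -389.5000
Σcross = 373.5000 → A = |Σcross|/2 = 186.7500 mm²
Σ(r_i+r_j)·cross = 13888.2500 → first moment M = |Σ|/6 = 2314.7083
R_c = M/A = 2314.7083/186.7500 = 12.3947 mm
θ = 251° = 4.380776 rad
V = θ·R_c·A = 4.380776·12.3947·186.7500 = 10140.220 mm³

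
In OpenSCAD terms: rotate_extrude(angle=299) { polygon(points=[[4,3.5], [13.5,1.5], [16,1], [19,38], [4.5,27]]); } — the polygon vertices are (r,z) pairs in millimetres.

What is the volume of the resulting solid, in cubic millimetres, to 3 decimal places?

Volume = 23340.983 mm³

Profile (r,z), 5 vertices: (4,3.5) (13.5,1.5) (16,1) (19,38) (4.5,27)
edge 0: (4,3.5)→(13.5,1.5)  cross = 4·1.5 − 13.5·3.5 = -41.2500; (r_i+r_j)·cross = 17.5·-41.2500 = -721.8750
edge 1: (13.5,1.5)→(16,1)  cross = 13.5·1 − 16·1.5 = -10.5000; (r_i+r_j)·cross = 29.5·-10.5000 = -309.7500
edge 2: (16,1)→(19,38)  cross = 16·38 − 19·1 = 589.0000; (r_i+r_j)·cross = 35·589.0000 = 20615.0000
edge 3: (19,38)→(4.5,27)  cross = 19·27 − 4.5·38 = 342.0000; (r_i+r_j)·cross = 23.5·342.0000 = 8037.0000
edge 4: (4.5,27)→(4,3.5)  cross = 4.5·3.5 − 4·27 = -92.2500; (r_i+r_j)·cross = 8.5·-92.2500 = -784.1250
Σcross = 787.0000 → A = |Σcross|/2 = 393.5000 mm²
Σ(r_i+r_j)·cross = 26836.2500 → first moment M = |Σ|/6 = 4472.7083
R_c = M/A = 4472.7083/393.5000 = 11.3665 mm
θ = 299° = 5.218534 rad
V = θ·R_c·A = 5.218534·11.3665·393.5000 = 23340.983 mm³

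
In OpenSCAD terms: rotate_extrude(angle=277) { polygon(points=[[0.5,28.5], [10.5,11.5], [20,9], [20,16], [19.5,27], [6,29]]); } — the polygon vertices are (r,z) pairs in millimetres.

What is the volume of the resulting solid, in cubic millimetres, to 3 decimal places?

Profile (r,z), 6 vertices: (0.5,28.5) (10.5,11.5) (20,9) (20,16) (19.5,27) (6,29)
edge 0: (0.5,28.5)→(10.5,11.5)  cross = 0.5·11.5 − 10.5·28.5 = -293.5000; (r_i+r_j)·cross = 11·-293.5000 = -3228.5000
edge 1: (10.5,11.5)→(20,9)  cross = 10.5·9 − 20·11.5 = -135.5000; (r_i+r_j)·cross = 30.5·-135.5000 = -4132.7500
edge 2: (20,9)→(20,16)  cross = 20·16 − 20·9 = 140.0000; (r_i+r_j)·cross = 40·140.0000 = 5600.0000
edge 3: (20,16)→(19.5,27)  cross = 20·27 − 19.5·16 = 228.0000; (r_i+r_j)·cross = 39.5·228.0000 = 9006.0000
edge 4: (19.5,27)→(6,29)  cross = 19.5·29 − 6·27 = 403.5000; (r_i+r_j)·cross = 25.5·403.5000 = 10289.2500
edge 5: (6,29)→(0.5,28.5)  cross = 6·28.5 − 0.5·29 = 156.5000; (r_i+r_j)·cross = 6.5·156.5000 = 1017.2500
Σcross = 499.0000 → A = |Σcross|/2 = 249.5000 mm²
Σ(r_i+r_j)·cross = 18551.2500 → first moment M = |Σ|/6 = 3091.8750
R_c = M/A = 3091.8750/249.5000 = 12.3923 mm
θ = 277° = 4.834562 rad
V = θ·R_c·A = 4.834562·12.3923·249.5000 = 14947.861 mm³

Volume = 14947.861 mm³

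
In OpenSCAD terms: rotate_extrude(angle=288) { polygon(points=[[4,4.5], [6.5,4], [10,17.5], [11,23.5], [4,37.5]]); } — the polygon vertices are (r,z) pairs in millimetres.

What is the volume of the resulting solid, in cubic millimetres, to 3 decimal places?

Volume = 4768.309 mm³

Profile (r,z), 5 vertices: (4,4.5) (6.5,4) (10,17.5) (11,23.5) (4,37.5)
edge 0: (4,4.5)→(6.5,4)  cross = 4·4 − 6.5·4.5 = -13.2500; (r_i+r_j)·cross = 10.5·-13.2500 = -139.1250
edge 1: (6.5,4)→(10,17.5)  cross = 6.5·17.5 − 10·4 = 73.7500; (r_i+r_j)·cross = 16.5·73.7500 = 1216.8750
edge 2: (10,17.5)→(11,23.5)  cross = 10·23.5 − 11·17.5 = 42.5000; (r_i+r_j)·cross = 21·42.5000 = 892.5000
edge 3: (11,23.5)→(4,37.5)  cross = 11·37.5 − 4·23.5 = 318.5000; (r_i+r_j)·cross = 15·318.5000 = 4777.5000
edge 4: (4,37.5)→(4,4.5)  cross = 4·4.5 − 4·37.5 = -132.0000; (r_i+r_j)·cross = 8·-132.0000 = -1056.0000
Σcross = 289.5000 → A = |Σcross|/2 = 144.7500 mm²
Σ(r_i+r_j)·cross = 5691.7500 → first moment M = |Σ|/6 = 948.6250
R_c = M/A = 948.6250/144.7500 = 6.5535 mm
θ = 288° = 5.026548 rad
V = θ·R_c·A = 5.026548·6.5535·144.7500 = 4768.309 mm³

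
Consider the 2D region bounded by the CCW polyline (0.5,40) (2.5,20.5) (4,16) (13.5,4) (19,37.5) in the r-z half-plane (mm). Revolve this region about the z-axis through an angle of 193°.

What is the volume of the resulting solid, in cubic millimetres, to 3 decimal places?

Volume = 13695.841 mm³

Profile (r,z), 5 vertices: (0.5,40) (2.5,20.5) (4,16) (13.5,4) (19,37.5)
edge 0: (0.5,40)→(2.5,20.5)  cross = 0.5·20.5 − 2.5·40 = -89.7500; (r_i+r_j)·cross = 3·-89.7500 = -269.2500
edge 1: (2.5,20.5)→(4,16)  cross = 2.5·16 − 4·20.5 = -42.0000; (r_i+r_j)·cross = 6.5·-42.0000 = -273.0000
edge 2: (4,16)→(13.5,4)  cross = 4·4 − 13.5·16 = -200.0000; (r_i+r_j)·cross = 17.5·-200.0000 = -3500.0000
edge 3: (13.5,4)→(19,37.5)  cross = 13.5·37.5 − 19·4 = 430.2500; (r_i+r_j)·cross = 32.5·430.2500 = 13983.1250
edge 4: (19,37.5)→(0.5,40)  cross = 19·40 − 0.5·37.5 = 741.2500; (r_i+r_j)·cross = 19.5·741.2500 = 14454.3750
Σcross = 839.7500 → A = |Σcross|/2 = 419.8750 mm²
Σ(r_i+r_j)·cross = 24395.2500 → first moment M = |Σ|/6 = 4065.8750
R_c = M/A = 4065.8750/419.8750 = 9.6835 mm
θ = 193° = 3.368485 rad
V = θ·R_c·A = 3.368485·9.6835·419.8750 = 13695.841 mm³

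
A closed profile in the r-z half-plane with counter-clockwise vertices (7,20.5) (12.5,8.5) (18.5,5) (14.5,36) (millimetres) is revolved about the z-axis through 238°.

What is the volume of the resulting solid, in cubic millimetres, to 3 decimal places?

Profile (r,z), 4 vertices: (7,20.5) (12.5,8.5) (18.5,5) (14.5,36)
edge 0: (7,20.5)→(12.5,8.5)  cross = 7·8.5 − 12.5·20.5 = -196.7500; (r_i+r_j)·cross = 19.5·-196.7500 = -3836.6250
edge 1: (12.5,8.5)→(18.5,5)  cross = 12.5·5 − 18.5·8.5 = -94.7500; (r_i+r_j)·cross = 31·-94.7500 = -2937.2500
edge 2: (18.5,5)→(14.5,36)  cross = 18.5·36 − 14.5·5 = 593.5000; (r_i+r_j)·cross = 33·593.5000 = 19585.5000
edge 3: (14.5,36)→(7,20.5)  cross = 14.5·20.5 − 7·36 = 45.2500; (r_i+r_j)·cross = 21.5·45.2500 = 972.8750
Σcross = 347.2500 → A = |Σcross|/2 = 173.6250 mm²
Σ(r_i+r_j)·cross = 13784.5000 → first moment M = |Σ|/6 = 2297.4167
R_c = M/A = 2297.4167/173.6250 = 13.2321 mm
θ = 238° = 4.153884 rad
V = θ·R_c·A = 4.153884·13.2321·173.6250 = 9543.201 mm³

Volume = 9543.201 mm³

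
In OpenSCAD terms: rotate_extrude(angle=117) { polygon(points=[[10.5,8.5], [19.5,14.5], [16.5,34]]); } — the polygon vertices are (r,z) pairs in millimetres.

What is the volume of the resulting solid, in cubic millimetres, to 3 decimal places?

Volume = 3062.287 mm³

Profile (r,z), 3 vertices: (10.5,8.5) (19.5,14.5) (16.5,34)
edge 0: (10.5,8.5)→(19.5,14.5)  cross = 10.5·14.5 − 19.5·8.5 = -13.5000; (r_i+r_j)·cross = 30·-13.5000 = -405.0000
edge 1: (19.5,14.5)→(16.5,34)  cross = 19.5·34 − 16.5·14.5 = 423.7500; (r_i+r_j)·cross = 36·423.7500 = 15255.0000
edge 2: (16.5,34)→(10.5,8.5)  cross = 16.5·8.5 − 10.5·34 = -216.7500; (r_i+r_j)·cross = 27·-216.7500 = -5852.2500
Σcross = 193.5000 → A = |Σcross|/2 = 96.7500 mm²
Σ(r_i+r_j)·cross = 8997.7500 → first moment M = |Σ|/6 = 1499.6250
R_c = M/A = 1499.6250/96.7500 = 15.5000 mm
θ = 117° = 2.042035 rad
V = θ·R_c·A = 2.042035·15.5000·96.7500 = 3062.287 mm³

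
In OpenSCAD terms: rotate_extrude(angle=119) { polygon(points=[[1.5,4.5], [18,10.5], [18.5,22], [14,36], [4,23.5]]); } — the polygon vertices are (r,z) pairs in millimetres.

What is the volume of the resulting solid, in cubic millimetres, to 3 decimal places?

Volume = 7256.013 mm³

Profile (r,z), 5 vertices: (1.5,4.5) (18,10.5) (18.5,22) (14,36) (4,23.5)
edge 0: (1.5,4.5)→(18,10.5)  cross = 1.5·10.5 − 18·4.5 = -65.2500; (r_i+r_j)·cross = 19.5·-65.2500 = -1272.3750
edge 1: (18,10.5)→(18.5,22)  cross = 18·22 − 18.5·10.5 = 201.7500; (r_i+r_j)·cross = 36.5·201.7500 = 7363.8750
edge 2: (18.5,22)→(14,36)  cross = 18.5·36 − 14·22 = 358.0000; (r_i+r_j)·cross = 32.5·358.0000 = 11635.0000
edge 3: (14,36)→(4,23.5)  cross = 14·23.5 − 4·36 = 185.0000; (r_i+r_j)·cross = 18·185.0000 = 3330.0000
edge 4: (4,23.5)→(1.5,4.5)  cross = 4·4.5 − 1.5·23.5 = -17.2500; (r_i+r_j)·cross = 5.5·-17.2500 = -94.8750
Σcross = 662.2500 → A = |Σcross|/2 = 331.1250 mm²
Σ(r_i+r_j)·cross = 20961.6250 → first moment M = |Σ|/6 = 3493.6042
R_c = M/A = 3493.6042/331.1250 = 10.5507 mm
θ = 119° = 2.076942 rad
V = θ·R_c·A = 2.076942·10.5507·331.1250 = 7256.013 mm³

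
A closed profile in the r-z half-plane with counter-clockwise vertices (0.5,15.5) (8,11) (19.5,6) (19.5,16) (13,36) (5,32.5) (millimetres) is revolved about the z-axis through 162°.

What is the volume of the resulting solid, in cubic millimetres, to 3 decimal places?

Volume = 10732.878 mm³

Profile (r,z), 6 vertices: (0.5,15.5) (8,11) (19.5,6) (19.5,16) (13,36) (5,32.5)
edge 0: (0.5,15.5)→(8,11)  cross = 0.5·11 − 8·15.5 = -118.5000; (r_i+r_j)·cross = 8.5·-118.5000 = -1007.2500
edge 1: (8,11)→(19.5,6)  cross = 8·6 − 19.5·11 = -166.5000; (r_i+r_j)·cross = 27.5·-166.5000 = -4578.7500
edge 2: (19.5,6)→(19.5,16)  cross = 19.5·16 − 19.5·6 = 195.0000; (r_i+r_j)·cross = 39·195.0000 = 7605.0000
edge 3: (19.5,16)→(13,36)  cross = 19.5·36 − 13·16 = 494.0000; (r_i+r_j)·cross = 32.5·494.0000 = 16055.0000
edge 4: (13,36)→(5,32.5)  cross = 13·32.5 − 5·36 = 242.5000; (r_i+r_j)·cross = 18·242.5000 = 4365.0000
edge 5: (5,32.5)→(0.5,15.5)  cross = 5·15.5 − 0.5·32.5 = 61.2500; (r_i+r_j)·cross = 5.5·61.2500 = 336.8750
Σcross = 707.7500 → A = |Σcross|/2 = 353.8750 mm²
Σ(r_i+r_j)·cross = 22775.8750 → first moment M = |Σ|/6 = 3795.9792
R_c = M/A = 3795.9792/353.8750 = 10.7269 mm
θ = 162° = 2.827433 rad
V = θ·R_c·A = 2.827433·10.7269·353.8750 = 10732.878 mm³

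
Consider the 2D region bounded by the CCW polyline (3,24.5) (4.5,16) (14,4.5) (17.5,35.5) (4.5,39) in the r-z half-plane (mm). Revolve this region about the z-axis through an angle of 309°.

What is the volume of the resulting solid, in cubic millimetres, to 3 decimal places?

Profile (r,z), 5 vertices: (3,24.5) (4.5,16) (14,4.5) (17.5,35.5) (4.5,39)
edge 0: (3,24.5)→(4.5,16)  cross = 3·16 − 4.5·24.5 = -62.2500; (r_i+r_j)·cross = 7.5·-62.2500 = -466.8750
edge 1: (4.5,16)→(14,4.5)  cross = 4.5·4.5 − 14·16 = -203.7500; (r_i+r_j)·cross = 18.5·-203.7500 = -3769.3750
edge 2: (14,4.5)→(17.5,35.5)  cross = 14·35.5 − 17.5·4.5 = 418.2500; (r_i+r_j)·cross = 31.5·418.2500 = 13174.8750
edge 3: (17.5,35.5)→(4.5,39)  cross = 17.5·39 − 4.5·35.5 = 522.7500; (r_i+r_j)·cross = 22·522.7500 = 11500.5000
edge 4: (4.5,39)→(3,24.5)  cross = 4.5·24.5 − 3·39 = -6.7500; (r_i+r_j)·cross = 7.5·-6.7500 = -50.6250
Σcross = 668.2500 → A = |Σcross|/2 = 334.1250 mm²
Σ(r_i+r_j)·cross = 20388.5000 → first moment M = |Σ|/6 = 3398.0833
R_c = M/A = 3398.0833/334.1250 = 10.1701 mm
θ = 309° = 5.393067 rad
V = θ·R_c·A = 5.393067·10.1701·334.1250 = 18326.092 mm³

Volume = 18326.092 mm³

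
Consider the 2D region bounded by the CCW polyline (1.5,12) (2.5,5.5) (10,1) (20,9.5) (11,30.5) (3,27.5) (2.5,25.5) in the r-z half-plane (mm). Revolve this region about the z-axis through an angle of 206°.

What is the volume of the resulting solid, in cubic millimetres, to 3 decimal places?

Volume = 12069.011 mm³

Profile (r,z), 7 vertices: (1.5,12) (2.5,5.5) (10,1) (20,9.5) (11,30.5) (3,27.5) (2.5,25.5)
edge 0: (1.5,12)→(2.5,5.5)  cross = 1.5·5.5 − 2.5·12 = -21.7500; (r_i+r_j)·cross = 4·-21.7500 = -87.0000
edge 1: (2.5,5.5)→(10,1)  cross = 2.5·1 − 10·5.5 = -52.5000; (r_i+r_j)·cross = 12.5·-52.5000 = -656.2500
edge 2: (10,1)→(20,9.5)  cross = 10·9.5 − 20·1 = 75.0000; (r_i+r_j)·cross = 30·75.0000 = 2250.0000
edge 3: (20,9.5)→(11,30.5)  cross = 20·30.5 − 11·9.5 = 505.5000; (r_i+r_j)·cross = 31·505.5000 = 15670.5000
edge 4: (11,30.5)→(3,27.5)  cross = 11·27.5 − 3·30.5 = 211.0000; (r_i+r_j)·cross = 14·211.0000 = 2954.0000
edge 5: (3,27.5)→(2.5,25.5)  cross = 3·25.5 − 2.5·27.5 = 7.7500; (r_i+r_j)·cross = 5.5·7.7500 = 42.6250
edge 6: (2.5,25.5)→(1.5,12)  cross = 2.5·12 − 1.5·25.5 = -8.2500; (r_i+r_j)·cross = 4·-8.2500 = -33.0000
Σcross = 716.7500 → A = |Σcross|/2 = 358.3750 mm²
Σ(r_i+r_j)·cross = 20140.8750 → first moment M = |Σ|/6 = 3356.8125
R_c = M/A = 3356.8125/358.3750 = 9.3668 mm
θ = 206° = 3.595378 rad
V = θ·R_c·A = 3.595378·9.3668·358.3750 = 12069.011 mm³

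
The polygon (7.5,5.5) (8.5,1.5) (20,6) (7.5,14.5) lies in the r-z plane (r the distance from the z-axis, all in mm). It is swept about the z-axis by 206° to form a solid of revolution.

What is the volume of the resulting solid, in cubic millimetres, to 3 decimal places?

Profile (r,z), 4 vertices: (7.5,5.5) (8.5,1.5) (20,6) (7.5,14.5)
edge 0: (7.5,5.5)→(8.5,1.5)  cross = 7.5·1.5 − 8.5·5.5 = -35.5000; (r_i+r_j)·cross = 16·-35.5000 = -568.0000
edge 1: (8.5,1.5)→(20,6)  cross = 8.5·6 − 20·1.5 = 21.0000; (r_i+r_j)·cross = 28.5·21.0000 = 598.5000
edge 2: (20,6)→(7.5,14.5)  cross = 20·14.5 − 7.5·6 = 245.0000; (r_i+r_j)·cross = 27.5·245.0000 = 6737.5000
edge 3: (7.5,14.5)→(7.5,5.5)  cross = 7.5·5.5 − 7.5·14.5 = -67.5000; (r_i+r_j)·cross = 15·-67.5000 = -1012.5000
Σcross = 163.0000 → A = |Σcross|/2 = 81.5000 mm²
Σ(r_i+r_j)·cross = 5755.5000 → first moment M = |Σ|/6 = 959.2500
R_c = M/A = 959.2500/81.5000 = 11.7699 mm
θ = 206° = 3.595378 rad
V = θ·R_c·A = 3.595378·11.7699·81.5000 = 3448.867 mm³

Volume = 3448.867 mm³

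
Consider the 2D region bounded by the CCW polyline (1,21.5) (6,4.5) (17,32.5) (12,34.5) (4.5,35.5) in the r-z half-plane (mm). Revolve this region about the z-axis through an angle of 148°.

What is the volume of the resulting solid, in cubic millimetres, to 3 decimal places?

Profile (r,z), 5 vertices: (1,21.5) (6,4.5) (17,32.5) (12,34.5) (4.5,35.5)
edge 0: (1,21.5)→(6,4.5)  cross = 1·4.5 − 6·21.5 = -124.5000; (r_i+r_j)·cross = 7·-124.5000 = -871.5000
edge 1: (6,4.5)→(17,32.5)  cross = 6·32.5 − 17·4.5 = 118.5000; (r_i+r_j)·cross = 23·118.5000 = 2725.5000
edge 2: (17,32.5)→(12,34.5)  cross = 17·34.5 − 12·32.5 = 196.5000; (r_i+r_j)·cross = 29·196.5000 = 5698.5000
edge 3: (12,34.5)→(4.5,35.5)  cross = 12·35.5 − 4.5·34.5 = 270.7500; (r_i+r_j)·cross = 16.5·270.7500 = 4467.3750
edge 4: (4.5,35.5)→(1,21.5)  cross = 4.5·21.5 − 1·35.5 = 61.2500; (r_i+r_j)·cross = 5.5·61.2500 = 336.8750
Σcross = 522.5000 → A = |Σcross|/2 = 261.2500 mm²
Σ(r_i+r_j)·cross = 12356.7500 → first moment M = |Σ|/6 = 2059.4583
R_c = M/A = 2059.4583/261.2500 = 7.8831 mm
θ = 148° = 2.583087 rad
V = θ·R_c·A = 2.583087·7.8831·261.2500 = 5319.761 mm³

Volume = 5319.761 mm³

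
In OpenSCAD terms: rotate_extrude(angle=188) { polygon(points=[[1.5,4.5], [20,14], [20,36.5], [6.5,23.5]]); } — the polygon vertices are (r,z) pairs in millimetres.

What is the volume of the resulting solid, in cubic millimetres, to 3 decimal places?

Profile (r,z), 4 vertices: (1.5,4.5) (20,14) (20,36.5) (6.5,23.5)
edge 0: (1.5,4.5)→(20,14)  cross = 1.5·14 − 20·4.5 = -69.0000; (r_i+r_j)·cross = 21.5·-69.0000 = -1483.5000
edge 1: (20,14)→(20,36.5)  cross = 20·36.5 − 20·14 = 450.0000; (r_i+r_j)·cross = 40·450.0000 = 18000.0000
edge 2: (20,36.5)→(6.5,23.5)  cross = 20·23.5 − 6.5·36.5 = 232.7500; (r_i+r_j)·cross = 26.5·232.7500 = 6167.8750
edge 3: (6.5,23.5)→(1.5,4.5)  cross = 6.5·4.5 − 1.5·23.5 = -6.0000; (r_i+r_j)·cross = 8·-6.0000 = -48.0000
Σcross = 607.7500 → A = |Σcross|/2 = 303.8750 mm²
Σ(r_i+r_j)·cross = 22636.3750 → first moment M = |Σ|/6 = 3772.7292
R_c = M/A = 3772.7292/303.8750 = 12.4154 mm
θ = 188° = 3.281219 rad
V = θ·R_c·A = 3.281219·12.4154·303.8750 = 12379.151 mm³

Volume = 12379.151 mm³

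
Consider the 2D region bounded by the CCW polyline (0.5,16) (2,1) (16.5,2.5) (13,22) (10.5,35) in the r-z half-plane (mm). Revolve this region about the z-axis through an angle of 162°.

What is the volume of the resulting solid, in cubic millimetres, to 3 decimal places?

Profile (r,z), 5 vertices: (0.5,16) (2,1) (16.5,2.5) (13,22) (10.5,35)
edge 0: (0.5,16)→(2,1)  cross = 0.5·1 − 2·16 = -31.5000; (r_i+r_j)·cross = 2.5·-31.5000 = -78.7500
edge 1: (2,1)→(16.5,2.5)  cross = 2·2.5 − 16.5·1 = -11.5000; (r_i+r_j)·cross = 18.5·-11.5000 = -212.7500
edge 2: (16.5,2.5)→(13,22)  cross = 16.5·22 − 13·2.5 = 330.5000; (r_i+r_j)·cross = 29.5·330.5000 = 9749.7500
edge 3: (13,22)→(10.5,35)  cross = 13·35 − 10.5·22 = 224.0000; (r_i+r_j)·cross = 23.5·224.0000 = 5264.0000
edge 4: (10.5,35)→(0.5,16)  cross = 10.5·16 − 0.5·35 = 150.5000; (r_i+r_j)·cross = 11·150.5000 = 1655.5000
Σcross = 662.0000 → A = |Σcross|/2 = 331.0000 mm²
Σ(r_i+r_j)·cross = 16377.7500 → first moment M = |Σ|/6 = 2729.6250
R_c = M/A = 2729.6250/331.0000 = 8.2466 mm
θ = 162° = 2.827433 rad
V = θ·R_c·A = 2.827433·8.2466·331.0000 = 7717.833 mm³

Volume = 7717.833 mm³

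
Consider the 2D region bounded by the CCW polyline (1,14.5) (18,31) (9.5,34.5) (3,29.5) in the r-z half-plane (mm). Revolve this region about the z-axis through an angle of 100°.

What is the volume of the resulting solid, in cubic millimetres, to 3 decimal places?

Volume = 1999.602 mm³

Profile (r,z), 4 vertices: (1,14.5) (18,31) (9.5,34.5) (3,29.5)
edge 0: (1,14.5)→(18,31)  cross = 1·31 − 18·14.5 = -230.0000; (r_i+r_j)·cross = 19·-230.0000 = -4370.0000
edge 1: (18,31)→(9.5,34.5)  cross = 18·34.5 − 9.5·31 = 326.5000; (r_i+r_j)·cross = 27.5·326.5000 = 8978.7500
edge 2: (9.5,34.5)→(3,29.5)  cross = 9.5·29.5 − 3·34.5 = 176.7500; (r_i+r_j)·cross = 12.5·176.7500 = 2209.3750
edge 3: (3,29.5)→(1,14.5)  cross = 3·14.5 − 1·29.5 = 14.0000; (r_i+r_j)·cross = 4·14.0000 = 56.0000
Σcross = 287.2500 → A = |Σcross|/2 = 143.6250 mm²
Σ(r_i+r_j)·cross = 6874.1250 → first moment M = |Σ|/6 = 1145.6875
R_c = M/A = 1145.6875/143.6250 = 7.9769 mm
θ = 100° = 1.745329 rad
V = θ·R_c·A = 1.745329·7.9769·143.6250 = 1999.602 mm³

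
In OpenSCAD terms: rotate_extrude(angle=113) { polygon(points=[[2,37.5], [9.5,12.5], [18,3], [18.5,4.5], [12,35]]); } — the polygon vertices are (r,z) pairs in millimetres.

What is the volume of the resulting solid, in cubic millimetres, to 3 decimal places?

Profile (r,z), 5 vertices: (2,37.5) (9.5,12.5) (18,3) (18.5,4.5) (12,35)
edge 0: (2,37.5)→(9.5,12.5)  cross = 2·12.5 − 9.5·37.5 = -331.2500; (r_i+r_j)·cross = 11.5·-331.2500 = -3809.3750
edge 1: (9.5,12.5)→(18,3)  cross = 9.5·3 − 18·12.5 = -196.5000; (r_i+r_j)·cross = 27.5·-196.5000 = -5403.7500
edge 2: (18,3)→(18.5,4.5)  cross = 18·4.5 − 18.5·3 = 25.5000; (r_i+r_j)·cross = 36.5·25.5000 = 930.7500
edge 3: (18.5,4.5)→(12,35)  cross = 18.5·35 − 12·4.5 = 593.5000; (r_i+r_j)·cross = 30.5·593.5000 = 18101.7500
edge 4: (12,35)→(2,37.5)  cross = 12·37.5 − 2·35 = 380.0000; (r_i+r_j)·cross = 14·380.0000 = 5320.0000
Σcross = 471.2500 → A = |Σcross|/2 = 235.6250 mm²
Σ(r_i+r_j)·cross = 15139.3750 → first moment M = |Σ|/6 = 2523.2292
R_c = M/A = 2523.2292/235.6250 = 10.7087 mm
θ = 113° = 1.972222 rad
V = θ·R_c·A = 1.972222·10.7087·235.6250 = 4976.368 mm³

Volume = 4976.368 mm³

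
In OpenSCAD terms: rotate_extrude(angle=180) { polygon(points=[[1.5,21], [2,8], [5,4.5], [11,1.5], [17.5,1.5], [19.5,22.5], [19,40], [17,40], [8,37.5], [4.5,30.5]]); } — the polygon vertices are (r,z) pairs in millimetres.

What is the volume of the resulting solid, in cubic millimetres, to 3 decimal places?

Profile (r,z), 10 vertices: (1.5,21) (2,8) (5,4.5) (11,1.5) (17.5,1.5) (19.5,22.5) (19,40) (17,40) (8,37.5) (4.5,30.5)
edge 0: (1.5,21)→(2,8)  cross = 1.5·8 − 2·21 = -30.0000; (r_i+r_j)·cross = 3.5·-30.0000 = -105.0000
edge 1: (2,8)→(5,4.5)  cross = 2·4.5 − 5·8 = -31.0000; (r_i+r_j)·cross = 7·-31.0000 = -217.0000
edge 2: (5,4.5)→(11,1.5)  cross = 5·1.5 − 11·4.5 = -42.0000; (r_i+r_j)·cross = 16·-42.0000 = -672.0000
edge 3: (11,1.5)→(17.5,1.5)  cross = 11·1.5 − 17.5·1.5 = -9.7500; (r_i+r_j)·cross = 28.5·-9.7500 = -277.8750
edge 4: (17.5,1.5)→(19.5,22.5)  cross = 17.5·22.5 − 19.5·1.5 = 364.5000; (r_i+r_j)·cross = 37·364.5000 = 13486.5000
edge 5: (19.5,22.5)→(19,40)  cross = 19.5·40 − 19·22.5 = 352.5000; (r_i+r_j)·cross = 38.5·352.5000 = 13571.2500
edge 6: (19,40)→(17,40)  cross = 19·40 − 17·40 = 80.0000; (r_i+r_j)·cross = 36·80.0000 = 2880.0000
edge 7: (17,40)→(8,37.5)  cross = 17·37.5 − 8·40 = 317.5000; (r_i+r_j)·cross = 25·317.5000 = 7937.5000
edge 8: (8,37.5)→(4.5,30.5)  cross = 8·30.5 − 4.5·37.5 = 75.2500; (r_i+r_j)·cross = 12.5·75.2500 = 940.6250
edge 9: (4.5,30.5)→(1.5,21)  cross = 4.5·21 − 1.5·30.5 = 48.7500; (r_i+r_j)·cross = 6·48.7500 = 292.5000
Σcross = 1125.7500 → A = |Σcross|/2 = 562.8750 mm²
Σ(r_i+r_j)·cross = 37836.5000 → first moment M = |Σ|/6 = 6306.0833
R_c = M/A = 6306.0833/562.8750 = 11.2033 mm
θ = 180° = 3.141593 rad
V = θ·R_c·A = 3.141593·11.2033·562.8750 = 19811.145 mm³

Volume = 19811.145 mm³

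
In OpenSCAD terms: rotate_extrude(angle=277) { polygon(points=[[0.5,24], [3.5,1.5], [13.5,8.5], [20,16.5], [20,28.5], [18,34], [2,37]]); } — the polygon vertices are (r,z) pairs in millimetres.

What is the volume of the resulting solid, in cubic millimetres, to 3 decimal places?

Profile (r,z), 7 vertices: (0.5,24) (3.5,1.5) (13.5,8.5) (20,16.5) (20,28.5) (18,34) (2,37)
edge 0: (0.5,24)→(3.5,1.5)  cross = 0.5·1.5 − 3.5·24 = -83.2500; (r_i+r_j)·cross = 4·-83.2500 = -333.0000
edge 1: (3.5,1.5)→(13.5,8.5)  cross = 3.5·8.5 − 13.5·1.5 = 9.5000; (r_i+r_j)·cross = 17·9.5000 = 161.5000
edge 2: (13.5,8.5)→(20,16.5)  cross = 13.5·16.5 − 20·8.5 = 52.7500; (r_i+r_j)·cross = 33.5·52.7500 = 1767.1250
edge 3: (20,16.5)→(20,28.5)  cross = 20·28.5 − 20·16.5 = 240.0000; (r_i+r_j)·cross = 40·240.0000 = 9600.0000
edge 4: (20,28.5)→(18,34)  cross = 20·34 − 18·28.5 = 167.0000; (r_i+r_j)·cross = 38·167.0000 = 6346.0000
edge 5: (18,34)→(2,37)  cross = 18·37 − 2·34 = 598.0000; (r_i+r_j)·cross = 20·598.0000 = 11960.0000
edge 6: (2,37)→(0.5,24)  cross = 2·24 − 0.5·37 = 29.5000; (r_i+r_j)·cross = 2.5·29.5000 = 73.7500
Σcross = 1013.5000 → A = |Σcross|/2 = 506.7500 mm²
Σ(r_i+r_j)·cross = 29575.3750 → first moment M = |Σ|/6 = 4929.2292
R_c = M/A = 4929.2292/506.7500 = 9.7271 mm
θ = 277° = 4.834562 rad
V = θ·R_c·A = 4.834562·9.7271·506.7500 = 23830.664 mm³

Volume = 23830.664 mm³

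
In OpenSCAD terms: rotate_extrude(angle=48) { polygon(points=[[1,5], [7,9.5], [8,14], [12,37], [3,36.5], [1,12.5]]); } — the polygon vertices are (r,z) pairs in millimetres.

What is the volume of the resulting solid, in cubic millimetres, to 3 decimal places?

Profile (r,z), 6 vertices: (1,5) (7,9.5) (8,14) (12,37) (3,36.5) (1,12.5)
edge 0: (1,5)→(7,9.5)  cross = 1·9.5 − 7·5 = -25.5000; (r_i+r_j)·cross = 8·-25.5000 = -204.0000
edge 1: (7,9.5)→(8,14)  cross = 7·14 − 8·9.5 = 22.0000; (r_i+r_j)·cross = 15·22.0000 = 330.0000
edge 2: (8,14)→(12,37)  cross = 8·37 − 12·14 = 128.0000; (r_i+r_j)·cross = 20·128.0000 = 2560.0000
edge 3: (12,37)→(3,36.5)  cross = 12·36.5 − 3·37 = 327.0000; (r_i+r_j)·cross = 15·327.0000 = 4905.0000
edge 4: (3,36.5)→(1,12.5)  cross = 3·12.5 − 1·36.5 = 1.0000; (r_i+r_j)·cross = 4·1.0000 = 4.0000
edge 5: (1,12.5)→(1,5)  cross = 1·5 − 1·12.5 = -7.5000; (r_i+r_j)·cross = 2·-7.5000 = -15.0000
Σcross = 445.0000 → A = |Σcross|/2 = 222.5000 mm²
Σ(r_i+r_j)·cross = 7580.0000 → first moment M = |Σ|/6 = 1263.3333
R_c = M/A = 1263.3333/222.5000 = 5.6779 mm
θ = 48° = 0.837758 rad
V = θ·R_c·A = 0.837758·5.6779·222.5000 = 1058.368 mm³

Volume = 1058.368 mm³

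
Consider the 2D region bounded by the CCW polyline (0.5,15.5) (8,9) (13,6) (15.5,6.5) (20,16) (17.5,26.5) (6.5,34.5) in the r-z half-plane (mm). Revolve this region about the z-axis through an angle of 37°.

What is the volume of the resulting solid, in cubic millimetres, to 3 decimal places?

Profile (r,z), 7 vertices: (0.5,15.5) (8,9) (13,6) (15.5,6.5) (20,16) (17.5,26.5) (6.5,34.5)
edge 0: (0.5,15.5)→(8,9)  cross = 0.5·9 − 8·15.5 = -119.5000; (r_i+r_j)·cross = 8.5·-119.5000 = -1015.7500
edge 1: (8,9)→(13,6)  cross = 8·6 − 13·9 = -69.0000; (r_i+r_j)·cross = 21·-69.0000 = -1449.0000
edge 2: (13,6)→(15.5,6.5)  cross = 13·6.5 − 15.5·6 = -8.5000; (r_i+r_j)·cross = 28.5·-8.5000 = -242.2500
edge 3: (15.5,6.5)→(20,16)  cross = 15.5·16 − 20·6.5 = 118.0000; (r_i+r_j)·cross = 35.5·118.0000 = 4189.0000
edge 4: (20,16)→(17.5,26.5)  cross = 20·26.5 − 17.5·16 = 250.0000; (r_i+r_j)·cross = 37.5·250.0000 = 9375.0000
edge 5: (17.5,26.5)→(6.5,34.5)  cross = 17.5·34.5 − 6.5·26.5 = 431.5000; (r_i+r_j)·cross = 24·431.5000 = 10356.0000
edge 6: (6.5,34.5)→(0.5,15.5)  cross = 6.5·15.5 − 0.5·34.5 = 83.5000; (r_i+r_j)·cross = 7·83.5000 = 584.5000
Σcross = 686.0000 → A = |Σcross|/2 = 343.0000 mm²
Σ(r_i+r_j)·cross = 21797.5000 → first moment M = |Σ|/6 = 3632.9167
R_c = M/A = 3632.9167/343.0000 = 10.5916 mm
θ = 37° = 0.645772 rad
V = θ·R_c·A = 0.645772·10.5916·343.0000 = 2346.035 mm³

Volume = 2346.035 mm³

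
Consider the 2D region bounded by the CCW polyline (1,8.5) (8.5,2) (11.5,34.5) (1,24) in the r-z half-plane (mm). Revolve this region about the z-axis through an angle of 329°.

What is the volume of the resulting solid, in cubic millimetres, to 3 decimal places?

Profile (r,z), 4 vertices: (1,8.5) (8.5,2) (11.5,34.5) (1,24)
edge 0: (1,8.5)→(8.5,2)  cross = 1·2 − 8.5·8.5 = -70.2500; (r_i+r_j)·cross = 9.5·-70.2500 = -667.3750
edge 1: (8.5,2)→(11.5,34.5)  cross = 8.5·34.5 − 11.5·2 = 270.2500; (r_i+r_j)·cross = 20·270.2500 = 5405.0000
edge 2: (11.5,34.5)→(1,24)  cross = 11.5·24 − 1·34.5 = 241.5000; (r_i+r_j)·cross = 12.5·241.5000 = 3018.7500
edge 3: (1,24)→(1,8.5)  cross = 1·8.5 − 1·24 = -15.5000; (r_i+r_j)·cross = 2·-15.5000 = -31.0000
Σcross = 426.0000 → A = |Σcross|/2 = 213.0000 mm²
Σ(r_i+r_j)·cross = 7725.3750 → first moment M = |Σ|/6 = 1287.5625
R_c = M/A = 1287.5625/213.0000 = 6.0449 mm
θ = 329° = 5.742133 rad
V = θ·R_c·A = 5.742133·6.0449·213.0000 = 7393.355 mm³

Volume = 7393.355 mm³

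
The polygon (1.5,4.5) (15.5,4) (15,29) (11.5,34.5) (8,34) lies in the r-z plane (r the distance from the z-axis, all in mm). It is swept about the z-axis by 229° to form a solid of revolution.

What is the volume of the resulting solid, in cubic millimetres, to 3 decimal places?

Volume = 11838.533 mm³

Profile (r,z), 5 vertices: (1.5,4.5) (15.5,4) (15,29) (11.5,34.5) (8,34)
edge 0: (1.5,4.5)→(15.5,4)  cross = 1.5·4 − 15.5·4.5 = -63.7500; (r_i+r_j)·cross = 17·-63.7500 = -1083.7500
edge 1: (15.5,4)→(15,29)  cross = 15.5·29 − 15·4 = 389.5000; (r_i+r_j)·cross = 30.5·389.5000 = 11879.7500
edge 2: (15,29)→(11.5,34.5)  cross = 15·34.5 − 11.5·29 = 184.0000; (r_i+r_j)·cross = 26.5·184.0000 = 4876.0000
edge 3: (11.5,34.5)→(8,34)  cross = 11.5·34 − 8·34.5 = 115.0000; (r_i+r_j)·cross = 19.5·115.0000 = 2242.5000
edge 4: (8,34)→(1.5,4.5)  cross = 8·4.5 − 1.5·34 = -15.0000; (r_i+r_j)·cross = 9.5·-15.0000 = -142.5000
Σcross = 609.7500 → A = |Σcross|/2 = 304.8750 mm²
Σ(r_i+r_j)·cross = 17772.0000 → first moment M = |Σ|/6 = 2962.0000
R_c = M/A = 2962.0000/304.8750 = 9.7155 mm
θ = 229° = 3.996804 rad
V = θ·R_c·A = 3.996804·9.7155·304.8750 = 11838.533 mm³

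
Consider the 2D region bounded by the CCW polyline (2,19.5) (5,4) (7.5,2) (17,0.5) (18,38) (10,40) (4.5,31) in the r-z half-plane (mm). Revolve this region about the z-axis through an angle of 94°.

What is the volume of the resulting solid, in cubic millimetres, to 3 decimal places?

Volume = 8818.208 mm³

Profile (r,z), 7 vertices: (2,19.5) (5,4) (7.5,2) (17,0.5) (18,38) (10,40) (4.5,31)
edge 0: (2,19.5)→(5,4)  cross = 2·4 − 5·19.5 = -89.5000; (r_i+r_j)·cross = 7·-89.5000 = -626.5000
edge 1: (5,4)→(7.5,2)  cross = 5·2 − 7.5·4 = -20.0000; (r_i+r_j)·cross = 12.5·-20.0000 = -250.0000
edge 2: (7.5,2)→(17,0.5)  cross = 7.5·0.5 − 17·2 = -30.2500; (r_i+r_j)·cross = 24.5·-30.2500 = -741.1250
edge 3: (17,0.5)→(18,38)  cross = 17·38 − 18·0.5 = 637.0000; (r_i+r_j)·cross = 35·637.0000 = 22295.0000
edge 4: (18,38)→(10,40)  cross = 18·40 − 10·38 = 340.0000; (r_i+r_j)·cross = 28·340.0000 = 9520.0000
edge 5: (10,40)→(4.5,31)  cross = 10·31 − 4.5·40 = 130.0000; (r_i+r_j)·cross = 14.5·130.0000 = 1885.0000
edge 6: (4.5,31)→(2,19.5)  cross = 4.5·19.5 − 2·31 = 25.7500; (r_i+r_j)·cross = 6.5·25.7500 = 167.3750
Σcross = 993.0000 → A = |Σcross|/2 = 496.5000 mm²
Σ(r_i+r_j)·cross = 32249.7500 → first moment M = |Σ|/6 = 5374.9583
R_c = M/A = 5374.9583/496.5000 = 10.8257 mm
θ = 94° = 1.640609 rad
V = θ·R_c·A = 1.640609·10.8257·496.5000 = 8818.208 mm³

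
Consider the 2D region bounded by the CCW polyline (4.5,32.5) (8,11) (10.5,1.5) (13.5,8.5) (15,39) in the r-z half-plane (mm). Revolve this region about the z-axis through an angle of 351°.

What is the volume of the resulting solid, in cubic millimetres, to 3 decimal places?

Profile (r,z), 5 vertices: (4.5,32.5) (8,11) (10.5,1.5) (13.5,8.5) (15,39)
edge 0: (4.5,32.5)→(8,11)  cross = 4.5·11 − 8·32.5 = -210.5000; (r_i+r_j)·cross = 12.5·-210.5000 = -2631.2500
edge 1: (8,11)→(10.5,1.5)  cross = 8·1.5 − 10.5·11 = -103.5000; (r_i+r_j)·cross = 18.5·-103.5000 = -1914.7500
edge 2: (10.5,1.5)→(13.5,8.5)  cross = 10.5·8.5 − 13.5·1.5 = 69.0000; (r_i+r_j)·cross = 24·69.0000 = 1656.0000
edge 3: (13.5,8.5)→(15,39)  cross = 13.5·39 − 15·8.5 = 399.0000; (r_i+r_j)·cross = 28.5·399.0000 = 11371.5000
edge 4: (15,39)→(4.5,32.5)  cross = 15·32.5 − 4.5·39 = 312.0000; (r_i+r_j)·cross = 19.5·312.0000 = 6084.0000
Σcross = 466.0000 → A = |Σcross|/2 = 233.0000 mm²
Σ(r_i+r_j)·cross = 14565.5000 → first moment M = |Σ|/6 = 2427.5833
R_c = M/A = 2427.5833/233.0000 = 10.4188 mm
θ = 351° = 6.126106 rad
V = θ·R_c·A = 6.126106·10.4188·233.0000 = 14871.632 mm³

Volume = 14871.632 mm³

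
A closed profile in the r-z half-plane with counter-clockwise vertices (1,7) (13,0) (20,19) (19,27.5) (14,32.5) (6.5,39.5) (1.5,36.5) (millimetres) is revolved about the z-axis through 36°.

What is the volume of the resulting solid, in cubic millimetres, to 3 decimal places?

Volume = 3171.477 mm³

Profile (r,z), 7 vertices: (1,7) (13,0) (20,19) (19,27.5) (14,32.5) (6.5,39.5) (1.5,36.5)
edge 0: (1,7)→(13,0)  cross = 1·0 − 13·7 = -91.0000; (r_i+r_j)·cross = 14·-91.0000 = -1274.0000
edge 1: (13,0)→(20,19)  cross = 13·19 − 20·0 = 247.0000; (r_i+r_j)·cross = 33·247.0000 = 8151.0000
edge 2: (20,19)→(19,27.5)  cross = 20·27.5 − 19·19 = 189.0000; (r_i+r_j)·cross = 39·189.0000 = 7371.0000
edge 3: (19,27.5)→(14,32.5)  cross = 19·32.5 − 14·27.5 = 232.5000; (r_i+r_j)·cross = 33·232.5000 = 7672.5000
edge 4: (14,32.5)→(6.5,39.5)  cross = 14·39.5 − 6.5·32.5 = 341.7500; (r_i+r_j)·cross = 20.5·341.7500 = 7005.8750
edge 5: (6.5,39.5)→(1.5,36.5)  cross = 6.5·36.5 − 1.5·39.5 = 178.0000; (r_i+r_j)·cross = 8·178.0000 = 1424.0000
edge 6: (1.5,36.5)→(1,7)  cross = 1.5·7 − 1·36.5 = -26.0000; (r_i+r_j)·cross = 2.5·-26.0000 = -65.0000
Σcross = 1071.2500 → A = |Σcross|/2 = 535.6250 mm²
Σ(r_i+r_j)·cross = 30285.3750 → first moment M = |Σ|/6 = 5047.5625
R_c = M/A = 5047.5625/535.6250 = 9.4237 mm
θ = 36° = 0.628319 rad
V = θ·R_c·A = 0.628319·9.4237·535.6250 = 3171.477 mm³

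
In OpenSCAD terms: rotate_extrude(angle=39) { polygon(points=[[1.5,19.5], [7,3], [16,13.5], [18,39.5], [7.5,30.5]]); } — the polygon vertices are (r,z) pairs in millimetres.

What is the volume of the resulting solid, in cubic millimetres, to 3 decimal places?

Volume = 2328.275 mm³

Profile (r,z), 5 vertices: (1.5,19.5) (7,3) (16,13.5) (18,39.5) (7.5,30.5)
edge 0: (1.5,19.5)→(7,3)  cross = 1.5·3 − 7·19.5 = -132.0000; (r_i+r_j)·cross = 8.5·-132.0000 = -1122.0000
edge 1: (7,3)→(16,13.5)  cross = 7·13.5 − 16·3 = 46.5000; (r_i+r_j)·cross = 23·46.5000 = 1069.5000
edge 2: (16,13.5)→(18,39.5)  cross = 16·39.5 − 18·13.5 = 389.0000; (r_i+r_j)·cross = 34·389.0000 = 13226.0000
edge 3: (18,39.5)→(7.5,30.5)  cross = 18·30.5 − 7.5·39.5 = 252.7500; (r_i+r_j)·cross = 25.5·252.7500 = 6445.1250
edge 4: (7.5,30.5)→(1.5,19.5)  cross = 7.5·19.5 − 1.5·30.5 = 100.5000; (r_i+r_j)·cross = 9·100.5000 = 904.5000
Σcross = 656.7500 → A = |Σcross|/2 = 328.3750 mm²
Σ(r_i+r_j)·cross = 20523.1250 → first moment M = |Σ|/6 = 3420.5208
R_c = M/A = 3420.5208/328.3750 = 10.4165 mm
θ = 39° = 0.680678 rad
V = θ·R_c·A = 0.680678·10.4165·328.3750 = 2328.275 mm³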